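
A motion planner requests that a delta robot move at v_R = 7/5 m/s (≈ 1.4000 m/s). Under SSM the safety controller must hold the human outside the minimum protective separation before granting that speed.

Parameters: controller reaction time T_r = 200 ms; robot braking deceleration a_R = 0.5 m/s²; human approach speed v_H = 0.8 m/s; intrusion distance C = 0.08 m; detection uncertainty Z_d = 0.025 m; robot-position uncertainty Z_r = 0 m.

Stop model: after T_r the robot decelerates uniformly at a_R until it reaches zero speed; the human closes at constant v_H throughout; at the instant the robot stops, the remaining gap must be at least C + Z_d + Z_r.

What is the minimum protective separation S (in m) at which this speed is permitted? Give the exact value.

stop time T_s = (7/5)/(1/2) = 2.8000 s
robot covers v_R·T_r = 1.4000·0.2000 = 0.2800 m before braking
braking distance = 1.4000²/(2·0.5000) = 1.9600 m
human over T_r+T_s: 0.8000·(0.2000+2.8000) = 2.4000 m
residual clearance needed = 0.0800+0.0250+0.0000 = 0.1050 m
S_min ≈ 0.2800+1.9600+2.4000+0.1050  ⇒  S_min = 949/200 m

S_min = 949/200 m = 4.7450 m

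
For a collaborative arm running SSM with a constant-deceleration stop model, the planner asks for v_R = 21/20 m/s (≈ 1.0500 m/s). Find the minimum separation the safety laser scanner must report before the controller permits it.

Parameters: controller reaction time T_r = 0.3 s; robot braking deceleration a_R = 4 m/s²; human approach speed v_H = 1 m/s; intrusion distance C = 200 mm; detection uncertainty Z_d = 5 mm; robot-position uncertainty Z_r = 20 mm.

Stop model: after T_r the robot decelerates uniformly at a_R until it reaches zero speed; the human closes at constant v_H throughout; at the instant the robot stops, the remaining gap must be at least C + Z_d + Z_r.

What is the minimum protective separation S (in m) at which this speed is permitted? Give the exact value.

S_min = 3969/3200 m = 1.2403 m

stop time T_s = (21/20)/4 = 0.2625 s
robot covers v_R·T_r = 1.0500·0.3000 = 0.3150 m before braking
robot covers 1.0500·0.2625 − ½·4.0000·0.2625² = 0.1378 m while stopping
human over T_r+T_s: 1.0000·(0.3000+0.2625) = 0.5625 m
C+Z_d+Z_r = 0.2000+0.0050+0.0200 = 0.2250 m
S_min ≈ 0.3150+0.1378+0.5625+0.2250  ⇒  S_min = 3969/3200 m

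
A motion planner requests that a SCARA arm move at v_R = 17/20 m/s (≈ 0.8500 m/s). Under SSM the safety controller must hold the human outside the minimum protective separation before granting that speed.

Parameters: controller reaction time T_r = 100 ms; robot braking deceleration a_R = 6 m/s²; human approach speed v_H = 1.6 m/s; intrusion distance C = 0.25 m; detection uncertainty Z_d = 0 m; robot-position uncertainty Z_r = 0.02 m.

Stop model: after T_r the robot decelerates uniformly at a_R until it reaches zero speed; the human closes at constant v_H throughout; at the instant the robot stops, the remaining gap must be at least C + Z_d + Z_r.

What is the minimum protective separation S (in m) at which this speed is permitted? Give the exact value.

stop time T_s = (17/20)/6 = 0.1417 s
reaction-phase robot travel = 0.8500·0.1000 = 0.0850 m
robot under decel: 0.8500²/(2·6.0000) = 0.0602 m
human over T_r+T_s: 1.6000·(0.1000+0.1417) = 0.3867 m
C+Z_d+Z_r = 0.2500+0.0000+0.0200 = 0.2700 m
S_min ≈ 0.0850+0.0602+0.3867+0.2700  ⇒  S_min = 1283/1600 m

S_min = 1283/1600 m = 0.8019 m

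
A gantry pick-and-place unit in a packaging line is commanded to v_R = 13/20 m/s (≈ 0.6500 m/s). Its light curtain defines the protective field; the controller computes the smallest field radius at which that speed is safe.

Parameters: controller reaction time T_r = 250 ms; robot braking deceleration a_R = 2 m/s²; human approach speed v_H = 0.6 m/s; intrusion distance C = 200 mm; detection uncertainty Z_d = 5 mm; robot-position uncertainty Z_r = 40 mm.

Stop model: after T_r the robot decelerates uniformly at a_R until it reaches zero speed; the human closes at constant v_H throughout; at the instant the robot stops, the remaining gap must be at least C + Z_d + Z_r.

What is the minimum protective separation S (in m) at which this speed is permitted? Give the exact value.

S_min = 1373/1600 m = 0.8581 m

T_s = v_R/a_R = (13/20)/2 = 0.3250 s
robot in T_r: 0.6500·0.2500 = 0.1625 m
robot covers 0.6500·0.3250 − ½·2.0000·0.3250² = 0.1056 m while stopping
human over T_r+T_s: 0.6000·(0.2500+0.3250) = 0.3450 m
margins: 0.2000+0.0050+0.0400 = 0.2450 m
S_min ≈ 0.1625+0.1056+0.3450+0.2450  ⇒  S_min = 1373/1600 m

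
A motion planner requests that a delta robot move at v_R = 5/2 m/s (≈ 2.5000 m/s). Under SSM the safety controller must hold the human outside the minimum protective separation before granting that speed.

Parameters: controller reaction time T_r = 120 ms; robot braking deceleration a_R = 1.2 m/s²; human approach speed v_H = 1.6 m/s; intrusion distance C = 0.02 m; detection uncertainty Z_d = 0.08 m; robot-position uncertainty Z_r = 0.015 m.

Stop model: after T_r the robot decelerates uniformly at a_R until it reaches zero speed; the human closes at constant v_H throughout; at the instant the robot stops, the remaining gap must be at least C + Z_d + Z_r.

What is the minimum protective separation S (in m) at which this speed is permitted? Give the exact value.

braking lasts T_s = (5/2)/(6/5) = 2.0833 s
robot in T_r: 2.5000·0.1200 = 0.3000 m
robot under decel: 2.5000²/(2·1.2000) = 2.6042 m
human over T_r+T_s: 1.6000·(0.1200+2.0833) = 3.5253 m
C+Z_d+Z_r = 0.0200+0.0800+0.0150 = 0.1150 m
S_min ≈ 0.3000+2.6042+3.5253+0.1150  ⇒  S_min = 13089/2000 m

S_min = 13089/2000 m = 6.5445 m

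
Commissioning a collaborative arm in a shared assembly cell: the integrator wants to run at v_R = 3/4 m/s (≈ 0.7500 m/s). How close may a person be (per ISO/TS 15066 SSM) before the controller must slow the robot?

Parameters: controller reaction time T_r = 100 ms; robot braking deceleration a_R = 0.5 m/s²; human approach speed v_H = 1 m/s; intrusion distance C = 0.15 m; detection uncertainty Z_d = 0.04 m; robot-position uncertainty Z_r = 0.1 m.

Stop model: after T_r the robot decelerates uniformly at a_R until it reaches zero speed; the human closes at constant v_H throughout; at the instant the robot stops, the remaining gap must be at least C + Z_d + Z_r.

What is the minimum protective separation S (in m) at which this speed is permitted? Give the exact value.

braking lasts T_s = (3/4)/(1/2) = 1.5000 s
robot covers v_R·T_r = 0.7500·0.1000 = 0.0750 m before braking
robot covers 0.7500·1.5000 − ½·0.5000·1.5000² = 0.5625 m while stopping
human over T_r+T_s: 1.0000·(0.1000+1.5000) = 1.6000 m
C+Z_d+Z_r = 0.1500+0.0400+0.1000 = 0.2900 m
S_min ≈ 0.0750+0.5625+1.6000+0.2900  ⇒  S_min = 1011/400 m

S_min = 1011/400 m = 2.5275 m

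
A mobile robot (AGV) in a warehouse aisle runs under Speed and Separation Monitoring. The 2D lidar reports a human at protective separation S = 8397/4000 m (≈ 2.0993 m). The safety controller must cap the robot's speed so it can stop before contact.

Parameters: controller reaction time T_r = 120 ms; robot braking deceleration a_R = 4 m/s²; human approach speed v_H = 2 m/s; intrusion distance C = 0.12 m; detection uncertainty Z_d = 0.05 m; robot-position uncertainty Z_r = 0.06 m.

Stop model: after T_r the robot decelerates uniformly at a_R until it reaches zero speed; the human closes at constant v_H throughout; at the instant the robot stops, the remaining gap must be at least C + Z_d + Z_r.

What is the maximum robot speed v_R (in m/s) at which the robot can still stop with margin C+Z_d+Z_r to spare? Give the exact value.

v_R_max = 19/10 m/s = 1.9000 m/s

quadratic (1/8)·v² + (31/50)·v + (-6517/4000) = 0
  disc = (31/50)² − 4·(1/8)·(-6517/4000) = 47961/40000 ; √disc = 219/200
  v_R = (−(31/50) + 219/200) / (2·(1/8)) = 19/10 m/s
check:
stop time T_s = (19/10)/4 = 0.4750 s
robot covers v_R·T_r = 1.9000·0.1200 = 0.2280 m before braking
robot covers 1.9000·0.4750 − ½·4.0000·0.4750² = 0.4512 m while stopping
person approaches 2.0000·(0.1200+0.4750) = 1.1900 m
C+Z_d+Z_r = 0.1200+0.0500+0.0600 = 0.2300 m
sum ≈ 0.2280+0.4512+1.1900+0.2300 ≈ 2.0993 m = S ✓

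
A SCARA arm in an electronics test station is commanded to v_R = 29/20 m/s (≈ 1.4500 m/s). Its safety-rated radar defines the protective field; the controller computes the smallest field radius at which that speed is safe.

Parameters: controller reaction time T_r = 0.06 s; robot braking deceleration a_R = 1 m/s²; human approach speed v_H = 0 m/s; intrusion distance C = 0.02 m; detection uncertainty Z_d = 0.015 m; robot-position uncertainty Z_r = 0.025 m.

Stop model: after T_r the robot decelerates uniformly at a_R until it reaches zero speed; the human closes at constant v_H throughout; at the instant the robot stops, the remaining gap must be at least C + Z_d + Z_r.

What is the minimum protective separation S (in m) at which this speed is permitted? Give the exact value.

T_s = v_R/a_R = (29/20)/1 = 1.4500 s
robot in T_r: 1.4500·0.0600 = 0.0870 m
robot covers 1.4500·1.4500 − ½·1.0000·1.4500² = 1.0513 m while stopping
person approaches 0.0000·(0.0600+1.4500) = 0.0000 m
C+Z_d+Z_r = 0.0200+0.0150+0.0250 = 0.0600 m
S_min ≈ 0.0870+1.0513+0.0000+0.0600  ⇒  S_min = 4793/4000 m

S_min = 4793/4000 m = 1.1983 m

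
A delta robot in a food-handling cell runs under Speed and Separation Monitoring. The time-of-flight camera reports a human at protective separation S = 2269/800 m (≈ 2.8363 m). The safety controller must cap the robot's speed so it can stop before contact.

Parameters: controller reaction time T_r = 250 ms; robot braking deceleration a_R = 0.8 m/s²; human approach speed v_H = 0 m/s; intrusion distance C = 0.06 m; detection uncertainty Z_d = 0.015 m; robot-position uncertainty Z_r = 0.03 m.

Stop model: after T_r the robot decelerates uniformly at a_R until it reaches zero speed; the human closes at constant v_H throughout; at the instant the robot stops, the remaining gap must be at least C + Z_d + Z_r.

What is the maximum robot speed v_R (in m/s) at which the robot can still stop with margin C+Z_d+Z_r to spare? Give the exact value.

quadratic (5/8)·v² + (1/4)·v + (-437/160) = 0
  disc = (1/4)² − 4·(5/8)·(-437/160) = 441/64 ; √disc = 21/8
  v_R = (−(1/4) + 21/8) / (2·(5/8)) = 19/10 m/s
check:
T_s = v_R/a_R = (19/10)/(4/5) = 2.3750 s
robot covers v_R·T_r = 1.9000·0.2500 = 0.4750 m before braking
robot covers 1.9000·2.3750 − ½·0.8000·2.3750² = 2.2563 m while stopping
person approaches 0.0000·(0.2500+2.3750) = 0.0000 m
C+Z_d+Z_r = 0.0600+0.0150+0.0300 = 0.1050 m
sum ≈ 0.4750+2.2563+0.0000+0.1050 ≈ 2.8363 m = S ✓

v_R_max = 19/10 m/s = 1.9000 m/s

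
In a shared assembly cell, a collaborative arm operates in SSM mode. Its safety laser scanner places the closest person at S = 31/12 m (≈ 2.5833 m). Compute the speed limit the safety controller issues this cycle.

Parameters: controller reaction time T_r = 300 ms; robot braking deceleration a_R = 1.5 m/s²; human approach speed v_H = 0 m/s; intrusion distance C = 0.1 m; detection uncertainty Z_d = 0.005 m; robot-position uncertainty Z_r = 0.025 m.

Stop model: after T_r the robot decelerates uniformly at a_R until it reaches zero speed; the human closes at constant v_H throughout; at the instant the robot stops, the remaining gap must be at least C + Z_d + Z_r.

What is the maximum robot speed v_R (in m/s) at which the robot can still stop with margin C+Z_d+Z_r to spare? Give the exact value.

quadratic (1/3)·v² + (3/10)·v + (-184/75) = 0
  disc = (3/10)² − 4·(1/3)·(-184/75) = 121/36 ; √disc = 11/6
  v_R = (−(3/10) + 11/6) / (2·(1/3)) = 23/10 m/s
check:
stop time T_s = (23/10)/(3/2) = 1.5333 s
robot covers v_R·T_r = 2.3000·0.3000 = 0.6900 m before braking
robot covers 2.3000·1.5333 − ½·1.5000·1.5333² = 1.7633 m while stopping
human over T_r+T_s: 0.0000·(0.3000+1.5333) = 0.0000 m
margins: 0.1000+0.0050+0.0250 = 0.1300 m
sum ≈ 0.6900+1.7633+0.0000+0.1300 ≈ 2.5833 m = S ✓

v_R_max = 23/10 m/s = 2.3000 m/s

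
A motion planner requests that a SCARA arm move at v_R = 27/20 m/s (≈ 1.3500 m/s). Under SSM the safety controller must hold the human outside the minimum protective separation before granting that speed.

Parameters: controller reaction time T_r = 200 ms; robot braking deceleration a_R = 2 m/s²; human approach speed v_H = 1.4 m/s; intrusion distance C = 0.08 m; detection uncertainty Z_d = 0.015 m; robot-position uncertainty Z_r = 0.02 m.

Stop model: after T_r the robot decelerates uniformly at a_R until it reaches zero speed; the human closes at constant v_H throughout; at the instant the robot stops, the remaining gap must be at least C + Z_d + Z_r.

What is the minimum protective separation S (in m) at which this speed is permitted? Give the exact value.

T_s = v_R/a_R = (27/20)/2 = 0.6750 s
reaction-phase robot travel = 1.3500·0.2000 = 0.2700 m
robot under decel: 1.3500²/(2·2.0000) = 0.4556 m
human closes 1.4000·0.8750 = 1.2250 m
margins: 0.0800+0.0150+0.0200 = 0.1150 m
S_min ≈ 0.2700+0.4556+1.2250+0.1150  ⇒  S_min = 661/320 m

S_min = 661/320 m = 2.0656 m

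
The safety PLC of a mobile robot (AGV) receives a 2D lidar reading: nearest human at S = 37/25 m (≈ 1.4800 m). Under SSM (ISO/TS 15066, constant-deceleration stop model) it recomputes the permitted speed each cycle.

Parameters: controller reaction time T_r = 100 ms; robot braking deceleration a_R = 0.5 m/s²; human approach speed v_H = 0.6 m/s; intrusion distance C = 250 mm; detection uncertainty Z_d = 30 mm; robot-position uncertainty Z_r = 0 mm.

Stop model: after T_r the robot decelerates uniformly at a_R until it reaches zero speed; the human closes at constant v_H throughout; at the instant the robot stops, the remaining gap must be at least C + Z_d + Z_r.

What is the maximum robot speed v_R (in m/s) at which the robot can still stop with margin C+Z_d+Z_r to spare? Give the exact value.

quadratic (1)·v² + (13/10)·v + (-57/50) = 0
  disc = (13/10)² − 4·(1)·(-57/50) = 25/4 ; √disc = 5/2
  v_R = (−(13/10) + 5/2) / (2·(1)) = 3/5 m/s
check:
stop time T_s = (3/5)/(1/2) = 1.2000 s
reaction-phase robot travel = 0.6000·0.1000 = 0.0600 m
robot covers 0.6000·1.2000 − ½·0.5000·1.2000² = 0.3600 m while stopping
person approaches 0.6000·(0.1000+1.2000) = 0.7800 m
residual clearance needed = 0.2500+0.0300+0.0000 = 0.2800 m
sum ≈ 0.0600+0.3600+0.7800+0.2800 ≈ 1.4800 m = S ✓

v_R_max = 3/5 m/s = 0.6000 m/s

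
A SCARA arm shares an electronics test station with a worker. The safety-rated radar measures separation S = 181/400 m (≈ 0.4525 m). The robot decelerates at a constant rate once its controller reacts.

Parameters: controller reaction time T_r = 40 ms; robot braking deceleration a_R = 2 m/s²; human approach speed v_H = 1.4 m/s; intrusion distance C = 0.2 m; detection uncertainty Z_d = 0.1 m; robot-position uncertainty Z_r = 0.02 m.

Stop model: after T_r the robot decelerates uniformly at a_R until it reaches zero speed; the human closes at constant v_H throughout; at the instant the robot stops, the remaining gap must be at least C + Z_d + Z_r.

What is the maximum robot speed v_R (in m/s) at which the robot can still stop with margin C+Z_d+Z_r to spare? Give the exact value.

collect terms ⇒ (1/4)·v_R² + (37/50)·v_R + (-153/2000) = 0
  disc = (37/50)² − 4·(1/4)·(-153/2000) = 6241/10000 ; √disc = 79/100
  v_R = (−(37/50) + 79/100) / (2·(1/4)) = 1/10 m/s
check:
braking lasts T_s = (1/10)/2 = 0.0500 s
robot in T_r: 0.1000·0.0400 = 0.0040 m
braking distance = 0.1000²/(2·2.0000) = 0.0025 m
person approaches 1.4000·(0.0400+0.0500) = 0.1260 m
margins: 0.2000+0.1000+0.0200 = 0.3200 m
sum ≈ 0.0040+0.0025+0.1260+0.3200 ≈ 0.4525 m = S ✓

v_R_max = 1/10 m/s = 0.1000 m/s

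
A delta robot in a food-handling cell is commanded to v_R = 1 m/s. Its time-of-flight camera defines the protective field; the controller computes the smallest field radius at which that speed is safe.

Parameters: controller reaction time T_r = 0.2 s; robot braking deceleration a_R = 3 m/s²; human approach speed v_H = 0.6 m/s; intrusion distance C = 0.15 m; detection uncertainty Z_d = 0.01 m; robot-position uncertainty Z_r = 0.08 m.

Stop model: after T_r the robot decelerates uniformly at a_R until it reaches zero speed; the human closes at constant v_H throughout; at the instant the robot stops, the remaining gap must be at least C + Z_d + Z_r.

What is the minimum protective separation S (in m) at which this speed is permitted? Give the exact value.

T_s = v_R/a_R = 1/3 = 0.3333 s
robot in T_r: 1.0000·0.2000 = 0.2000 m
robot covers 1.0000·0.3333 − ½·3.0000·0.3333² = 0.1667 m while stopping
person approaches 0.6000·(0.2000+0.3333) = 0.3200 m
margins: 0.1500+0.0100+0.0800 = 0.2400 m
S_min ≈ 0.2000+0.1667+0.3200+0.2400  ⇒  S_min = 139/150 m

S_min = 139/150 m = 0.9267 m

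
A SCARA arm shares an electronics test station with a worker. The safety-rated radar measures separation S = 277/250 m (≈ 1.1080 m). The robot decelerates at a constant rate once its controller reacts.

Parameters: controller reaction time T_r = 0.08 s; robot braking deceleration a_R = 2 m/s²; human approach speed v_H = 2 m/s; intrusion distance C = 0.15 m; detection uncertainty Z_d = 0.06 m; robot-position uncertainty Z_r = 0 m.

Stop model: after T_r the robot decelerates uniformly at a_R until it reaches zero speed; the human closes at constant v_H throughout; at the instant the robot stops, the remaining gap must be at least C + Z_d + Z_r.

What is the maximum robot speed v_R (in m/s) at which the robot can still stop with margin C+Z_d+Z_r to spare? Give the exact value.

collect terms ⇒ (1/4)·v_R² + (27/25)·v_R + (-369/500) = 0
  disc = (27/25)² − 4·(1/4)·(-369/500) = 4761/2500 ; √disc = 69/50
  v_R = (−(27/25) + 69/50) / (2·(1/4)) = 3/5 m/s
check:
braking lasts T_s = (3/5)/2 = 0.3000 s
robot in T_r: 0.6000·0.0800 = 0.0480 m
robot under decel: 0.6000²/(2·2.0000) = 0.0900 m
human closes 2.0000·0.3800 = 0.7600 m
residual clearance needed = 0.1500+0.0600+0.0000 = 0.2100 m
sum ≈ 0.0480+0.0900+0.7600+0.2100 ≈ 1.1080 m = S ✓

v_R_max = 3/5 m/s = 0.6000 m/s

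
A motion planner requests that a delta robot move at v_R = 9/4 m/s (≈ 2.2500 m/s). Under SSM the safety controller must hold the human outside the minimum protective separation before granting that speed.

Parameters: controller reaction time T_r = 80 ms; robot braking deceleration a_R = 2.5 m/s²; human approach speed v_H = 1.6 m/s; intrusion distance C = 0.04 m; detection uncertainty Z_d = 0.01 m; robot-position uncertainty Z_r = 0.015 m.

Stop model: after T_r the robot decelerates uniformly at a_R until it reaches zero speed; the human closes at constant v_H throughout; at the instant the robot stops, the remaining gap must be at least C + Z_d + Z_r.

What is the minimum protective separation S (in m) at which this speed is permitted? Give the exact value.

S_min = 5651/2000 m = 2.8255 m

braking lasts T_s = (9/4)/(5/2) = 0.9000 s
robot covers v_R·T_r = 2.2500·0.0800 = 0.1800 m before braking
robot under decel: 2.2500²/(2·2.5000) = 1.0125 m
human closes 1.6000·0.9800 = 1.5680 m
C+Z_d+Z_r = 0.0400+0.0100+0.0150 = 0.0650 m
S_min ≈ 0.1800+1.0125+1.5680+0.0650  ⇒  S_min = 5651/2000 m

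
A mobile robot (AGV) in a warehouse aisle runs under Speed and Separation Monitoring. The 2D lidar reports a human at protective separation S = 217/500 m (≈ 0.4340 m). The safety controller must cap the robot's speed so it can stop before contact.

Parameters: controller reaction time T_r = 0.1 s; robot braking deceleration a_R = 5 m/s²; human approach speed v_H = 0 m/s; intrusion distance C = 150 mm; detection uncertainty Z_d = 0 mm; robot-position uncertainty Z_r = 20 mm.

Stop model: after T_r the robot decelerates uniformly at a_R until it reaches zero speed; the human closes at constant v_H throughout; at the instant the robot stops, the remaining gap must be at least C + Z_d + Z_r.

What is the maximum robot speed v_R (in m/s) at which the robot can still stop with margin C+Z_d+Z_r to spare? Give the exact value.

at the boundary: (1/10)·v² + (1/10)·v + (-33/125) = 0
  disc = (1/10)² − 4·(1/10)·(-33/125) = 289/2500 ; √disc = 17/50
  v_R = (−(1/10) + 17/50) / (2·(1/10)) = 6/5 m/s
check:
braking lasts T_s = (6/5)/5 = 0.2400 s
robot in T_r: 1.2000·0.1000 = 0.1200 m
robot covers 1.2000·0.2400 − ½·5.0000·0.2400² = 0.1440 m while stopping
human over T_r+T_s: 0.0000·(0.1000+0.2400) = 0.0000 m
C+Z_d+Z_r = 0.1500+0.0000+0.0200 = 0.1700 m
sum ≈ 0.1200+0.1440+0.0000+0.1700 ≈ 0.4340 m = S ✓

v_R_max = 6/5 m/s = 1.2000 m/s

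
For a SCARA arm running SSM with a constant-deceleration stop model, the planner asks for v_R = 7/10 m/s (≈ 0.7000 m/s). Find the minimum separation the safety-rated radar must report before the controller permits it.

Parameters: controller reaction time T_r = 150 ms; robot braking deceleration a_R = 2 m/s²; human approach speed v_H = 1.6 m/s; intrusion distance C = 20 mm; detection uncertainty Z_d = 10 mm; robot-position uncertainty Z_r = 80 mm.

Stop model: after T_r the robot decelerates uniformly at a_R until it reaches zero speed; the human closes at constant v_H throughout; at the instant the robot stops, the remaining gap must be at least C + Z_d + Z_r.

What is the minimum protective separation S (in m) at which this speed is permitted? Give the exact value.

braking lasts T_s = (7/10)/2 = 0.3500 s
robot covers v_R·T_r = 0.7000·0.1500 = 0.1050 m before braking
robot covers 0.7000·0.3500 − ½·2.0000·0.3500² = 0.1225 m while stopping
person approaches 1.6000·(0.1500+0.3500) = 0.8000 m
residual clearance needed = 0.0200+0.0100+0.0800 = 0.1100 m
S_min ≈ 0.1050+0.1225+0.8000+0.1100  ⇒  S_min = 91/80 m

S_min = 91/80 m = 1.1375 m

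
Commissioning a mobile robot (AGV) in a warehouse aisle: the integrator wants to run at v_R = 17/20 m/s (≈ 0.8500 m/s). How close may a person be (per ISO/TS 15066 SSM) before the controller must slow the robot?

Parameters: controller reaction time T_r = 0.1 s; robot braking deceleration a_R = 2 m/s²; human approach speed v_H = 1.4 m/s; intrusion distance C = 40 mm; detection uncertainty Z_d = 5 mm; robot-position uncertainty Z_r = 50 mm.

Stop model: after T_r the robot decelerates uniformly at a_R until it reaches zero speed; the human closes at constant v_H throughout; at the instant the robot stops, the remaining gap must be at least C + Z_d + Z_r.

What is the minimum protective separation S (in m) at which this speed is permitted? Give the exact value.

S_min = 1753/1600 m = 1.0956 m

braking lasts T_s = (17/20)/2 = 0.4250 s
reaction-phase robot travel = 0.8500·0.1000 = 0.0850 m
robot covers 0.8500·0.4250 − ½·2.0000·0.4250² = 0.1806 m while stopping
human over T_r+T_s: 1.4000·(0.1000+0.4250) = 0.7350 m
C+Z_d+Z_r = 0.0400+0.0050+0.0500 = 0.0950 m
S_min ≈ 0.0850+0.1806+0.7350+0.0950  ⇒  S_min = 1753/1600 m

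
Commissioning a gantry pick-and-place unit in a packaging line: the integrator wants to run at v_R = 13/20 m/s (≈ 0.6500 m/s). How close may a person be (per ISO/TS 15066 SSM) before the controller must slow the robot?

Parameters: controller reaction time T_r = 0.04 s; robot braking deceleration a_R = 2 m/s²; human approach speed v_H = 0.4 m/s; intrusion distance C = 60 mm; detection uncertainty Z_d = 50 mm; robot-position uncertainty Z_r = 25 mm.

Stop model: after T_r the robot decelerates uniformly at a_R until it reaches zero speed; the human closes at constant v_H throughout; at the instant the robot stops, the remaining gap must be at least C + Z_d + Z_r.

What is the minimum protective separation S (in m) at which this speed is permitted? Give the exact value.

braking lasts T_s = (13/20)/2 = 0.3250 s
robot in T_r: 0.6500·0.0400 = 0.0260 m
braking distance = 0.6500²/(2·2.0000) = 0.1056 m
person approaches 0.4000·(0.0400+0.3250) = 0.1460 m
C+Z_d+Z_r = 0.0600+0.0500+0.0250 = 0.1350 m
S_min ≈ 0.0260+0.1056+0.1460+0.1350  ⇒  S_min = 3301/8000 m

S_min = 3301/8000 m = 0.4126 m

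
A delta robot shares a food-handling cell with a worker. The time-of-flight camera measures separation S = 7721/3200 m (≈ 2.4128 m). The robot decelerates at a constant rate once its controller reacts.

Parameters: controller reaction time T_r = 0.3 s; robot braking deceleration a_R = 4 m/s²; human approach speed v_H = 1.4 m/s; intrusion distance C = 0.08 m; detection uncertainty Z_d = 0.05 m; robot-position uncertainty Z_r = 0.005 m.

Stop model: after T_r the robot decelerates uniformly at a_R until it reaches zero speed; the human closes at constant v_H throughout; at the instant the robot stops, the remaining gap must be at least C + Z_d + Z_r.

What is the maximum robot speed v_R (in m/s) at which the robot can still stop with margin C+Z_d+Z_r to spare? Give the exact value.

collect terms ⇒ (1/8)·v_R² + (13/20)·v_R + (-1189/640) = 0
  disc = (13/20)² − 4·(1/8)·(-1189/640) = 8649/6400 ; √disc = 93/80
  v_R = (−(13/20) + 93/80) / (2·(1/8)) = 41/20 m/s
check:
T_s = v_R/a_R = (41/20)/4 = 0.5125 s
robot in T_r: 2.0500·0.3000 = 0.6150 m
robot covers 2.0500·0.5125 − ½·4.0000·0.5125² = 0.5253 m while stopping
person approaches 1.4000·(0.3000+0.5125) = 1.1375 m
margins: 0.0800+0.0500+0.0050 = 0.1350 m
sum ≈ 0.6150+0.5253+1.1375+0.1350 ≈ 2.4128 m = S ✓

v_R_max = 41/20 m/s = 2.0500 m/s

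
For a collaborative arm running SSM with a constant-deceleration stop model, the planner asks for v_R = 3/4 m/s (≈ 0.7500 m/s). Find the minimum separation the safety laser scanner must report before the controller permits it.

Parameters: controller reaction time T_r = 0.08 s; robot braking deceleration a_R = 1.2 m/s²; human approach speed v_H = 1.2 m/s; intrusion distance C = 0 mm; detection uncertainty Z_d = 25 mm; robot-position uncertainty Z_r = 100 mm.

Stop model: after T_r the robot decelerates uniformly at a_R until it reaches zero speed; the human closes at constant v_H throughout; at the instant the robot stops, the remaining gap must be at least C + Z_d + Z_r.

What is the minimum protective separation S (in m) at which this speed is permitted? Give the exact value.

S_min = 10123/8000 m = 1.2654 m

stop time T_s = (3/4)/(6/5) = 0.6250 s
robot covers v_R·T_r = 0.7500·0.0800 = 0.0600 m before braking
braking distance = 0.7500²/(2·1.2000) = 0.2344 m
human over T_r+T_s: 1.2000·(0.0800+0.6250) = 0.8460 m
margins: 0.0000+0.0250+0.1000 = 0.1250 m
S_min ≈ 0.0600+0.2344+0.8460+0.1250  ⇒  S_min = 10123/8000 m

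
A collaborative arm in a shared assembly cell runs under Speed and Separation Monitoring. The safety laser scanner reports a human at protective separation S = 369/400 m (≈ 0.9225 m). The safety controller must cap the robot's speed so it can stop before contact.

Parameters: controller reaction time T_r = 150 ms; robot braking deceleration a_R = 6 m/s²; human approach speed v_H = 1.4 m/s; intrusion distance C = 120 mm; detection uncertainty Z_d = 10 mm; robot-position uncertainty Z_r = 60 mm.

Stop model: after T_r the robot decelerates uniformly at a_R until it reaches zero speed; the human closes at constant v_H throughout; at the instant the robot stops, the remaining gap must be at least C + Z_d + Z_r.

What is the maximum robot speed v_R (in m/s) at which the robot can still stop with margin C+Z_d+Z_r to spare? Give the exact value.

quadratic (1/12)·v² + (23/60)·v + (-209/400) = 0
  disc = (23/60)² − 4·(1/12)·(-209/400) = 289/900 ; √disc = 17/30
  v_R = (−(23/60) + 17/30) / (2·(1/12)) = 11/10 m/s
check:
stop time T_s = (11/10)/6 = 0.1833 s
reaction-phase robot travel = 1.1000·0.1500 = 0.1650 m
robot covers 1.1000·0.1833 − ½·6.0000·0.1833² = 0.1008 m while stopping
person approaches 1.4000·(0.1500+0.1833) = 0.4667 m
C+Z_d+Z_r = 0.1200+0.0100+0.0600 = 0.1900 m
sum ≈ 0.1650+0.1008+0.4667+0.1900 ≈ 0.9225 m = S ✓

v_R_max = 11/10 m/s = 1.1000 m/s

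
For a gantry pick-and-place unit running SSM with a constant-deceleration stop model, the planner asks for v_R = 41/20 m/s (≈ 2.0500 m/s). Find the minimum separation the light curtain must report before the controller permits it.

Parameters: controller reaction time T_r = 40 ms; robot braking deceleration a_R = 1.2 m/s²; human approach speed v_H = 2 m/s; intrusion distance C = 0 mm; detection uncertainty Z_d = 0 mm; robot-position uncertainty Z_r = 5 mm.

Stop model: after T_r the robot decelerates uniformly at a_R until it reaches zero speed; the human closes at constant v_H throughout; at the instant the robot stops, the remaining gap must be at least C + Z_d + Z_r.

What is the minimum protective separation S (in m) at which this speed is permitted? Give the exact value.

stop time T_s = (41/20)/(6/5) = 1.7083 s
robot in T_r: 2.0500·0.0400 = 0.0820 m
robot covers 2.0500·1.7083 − ½·1.2000·1.7083² = 1.7510 m while stopping
human over T_r+T_s: 2.0000·(0.0400+1.7083) = 3.4967 m
C+Z_d+Z_r = 0.0000+0.0000+0.0050 = 0.0050 m
S_min ≈ 0.0820+1.7510+3.4967+0.0050  ⇒  S_min = 128033/24000 m

S_min = 128033/24000 m = 5.3347 m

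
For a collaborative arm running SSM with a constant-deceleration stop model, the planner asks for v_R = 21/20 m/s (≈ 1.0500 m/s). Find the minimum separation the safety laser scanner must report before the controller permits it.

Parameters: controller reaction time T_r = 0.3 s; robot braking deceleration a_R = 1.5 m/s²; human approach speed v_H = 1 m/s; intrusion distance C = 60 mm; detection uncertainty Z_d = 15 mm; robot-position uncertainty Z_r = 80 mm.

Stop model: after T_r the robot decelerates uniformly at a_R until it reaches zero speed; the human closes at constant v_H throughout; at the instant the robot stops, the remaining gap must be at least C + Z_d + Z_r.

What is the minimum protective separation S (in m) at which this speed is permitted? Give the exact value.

braking lasts T_s = (21/20)/(3/2) = 0.7000 s
robot covers v_R·T_r = 1.0500·0.3000 = 0.3150 m before braking
robot covers 1.0500·0.7000 − ½·1.5000·0.7000² = 0.3675 m while stopping
person approaches 1.0000·(0.3000+0.7000) = 1.0000 m
C+Z_d+Z_r = 0.0600+0.0150+0.0800 = 0.1550 m
S_min ≈ 0.3150+0.3675+1.0000+0.1550  ⇒  S_min = 147/80 m

S_min = 147/80 m = 1.8375 m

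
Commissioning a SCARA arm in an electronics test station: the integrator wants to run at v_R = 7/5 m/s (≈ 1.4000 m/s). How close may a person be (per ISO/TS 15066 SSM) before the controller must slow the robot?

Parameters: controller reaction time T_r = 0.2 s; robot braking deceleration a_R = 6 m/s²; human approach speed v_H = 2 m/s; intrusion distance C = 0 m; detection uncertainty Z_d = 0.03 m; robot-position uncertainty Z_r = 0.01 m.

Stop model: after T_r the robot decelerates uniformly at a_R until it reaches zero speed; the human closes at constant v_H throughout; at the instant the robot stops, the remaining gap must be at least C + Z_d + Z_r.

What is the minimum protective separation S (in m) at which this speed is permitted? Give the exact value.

T_s = v_R/a_R = (7/5)/6 = 0.2333 s
reaction-phase robot travel = 1.4000·0.2000 = 0.2800 m
braking distance = 1.4000²/(2·6.0000) = 0.1633 m
human over T_r+T_s: 2.0000·(0.2000+0.2333) = 0.8667 m
residual clearance needed = 0.0000+0.0300+0.0100 = 0.0400 m
S_min ≈ 0.2800+0.1633+0.8667+0.0400  ⇒  S_min = 27/20 m

S_min = 27/20 m = 1.3500 m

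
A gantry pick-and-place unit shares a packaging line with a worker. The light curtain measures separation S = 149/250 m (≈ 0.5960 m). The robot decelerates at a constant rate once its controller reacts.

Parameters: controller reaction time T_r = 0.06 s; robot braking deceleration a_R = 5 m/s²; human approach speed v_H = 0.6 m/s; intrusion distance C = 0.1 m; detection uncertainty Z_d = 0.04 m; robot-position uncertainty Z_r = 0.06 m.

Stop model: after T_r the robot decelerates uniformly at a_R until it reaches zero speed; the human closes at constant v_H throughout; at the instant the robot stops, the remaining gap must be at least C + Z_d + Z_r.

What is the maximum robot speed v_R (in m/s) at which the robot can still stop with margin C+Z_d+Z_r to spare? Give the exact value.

v_R_max = 6/5 m/s = 1.2000 m/s

collect terms ⇒ (1/10)·v_R² + (9/50)·v_R + (-9/25) = 0
  disc = (9/50)² − 4·(1/10)·(-9/25) = 441/2500 ; √disc = 21/50
  v_R = (−(9/50) + 21/50) / (2·(1/10)) = 6/5 m/s
check:
braking lasts T_s = (6/5)/5 = 0.2400 s
reaction-phase robot travel = 1.2000·0.0600 = 0.0720 m
robot covers 1.2000·0.2400 − ½·5.0000·0.2400² = 0.1440 m while stopping
human closes 0.6000·0.3000 = 0.1800 m
C+Z_d+Z_r = 0.1000+0.0400+0.0600 = 0.2000 m
sum ≈ 0.0720+0.1440+0.1800+0.2000 ≈ 0.5960 m = S ✓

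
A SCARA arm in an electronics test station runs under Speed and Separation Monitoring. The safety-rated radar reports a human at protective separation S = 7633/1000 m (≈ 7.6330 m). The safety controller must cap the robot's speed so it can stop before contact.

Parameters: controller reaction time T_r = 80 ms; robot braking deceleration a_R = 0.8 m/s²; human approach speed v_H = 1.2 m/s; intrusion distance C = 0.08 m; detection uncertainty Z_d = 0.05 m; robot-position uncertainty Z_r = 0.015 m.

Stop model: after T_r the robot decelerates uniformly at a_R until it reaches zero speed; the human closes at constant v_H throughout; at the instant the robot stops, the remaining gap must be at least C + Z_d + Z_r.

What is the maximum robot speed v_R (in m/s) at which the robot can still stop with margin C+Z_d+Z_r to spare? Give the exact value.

v_R_max = 12/5 m/s = 2.4000 m/s

collect terms ⇒ (5/8)·v_R² + (79/50)·v_R + (-924/125) = 0
  disc = (79/50)² − 4·(5/8)·(-924/125) = 52441/2500 ; √disc = 229/50
  v_R = (−(79/50) + 229/50) / (2·(5/8)) = 12/5 m/s
check:
braking lasts T_s = (12/5)/(4/5) = 3.0000 s
robot in T_r: 2.4000·0.0800 = 0.1920 m
robot covers 2.4000·3.0000 − ½·0.8000·3.0000² = 3.6000 m while stopping
human closes 1.2000·3.0800 = 3.6960 m
residual clearance needed = 0.0800+0.0500+0.0150 = 0.1450 m
sum ≈ 0.1920+3.6000+3.6960+0.1450 ≈ 7.6330 m = S ✓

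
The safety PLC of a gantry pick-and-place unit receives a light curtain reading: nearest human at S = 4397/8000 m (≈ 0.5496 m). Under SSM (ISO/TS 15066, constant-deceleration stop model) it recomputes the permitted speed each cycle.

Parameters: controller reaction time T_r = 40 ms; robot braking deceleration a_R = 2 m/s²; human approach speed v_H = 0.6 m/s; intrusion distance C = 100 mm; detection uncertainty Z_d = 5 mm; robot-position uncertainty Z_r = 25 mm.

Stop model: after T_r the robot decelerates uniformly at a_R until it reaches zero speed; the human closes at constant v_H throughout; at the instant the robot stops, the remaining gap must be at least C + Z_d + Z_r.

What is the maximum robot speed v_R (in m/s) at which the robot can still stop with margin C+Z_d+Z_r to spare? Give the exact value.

v_R_max = 3/4 m/s = 0.7500 m/s

at the boundary: (1/4)·v² + (17/50)·v + (-633/1600) = 0
  disc = (17/50)² − 4·(1/4)·(-633/1600) = 20449/40000 ; √disc = 143/200
  v_R = (−(17/50) + 143/200) / (2·(1/4)) = 3/4 m/s
check:
T_s = v_R/a_R = (3/4)/2 = 0.3750 s
reaction-phase robot travel = 0.7500·0.0400 = 0.0300 m
robot under decel: 0.7500²/(2·2.0000) = 0.1406 m
human closes 0.6000·0.4150 = 0.2490 m
margins: 0.1000+0.0050+0.0250 = 0.1300 m
sum ≈ 0.0300+0.1406+0.2490+0.1300 ≈ 0.5496 m = S ✓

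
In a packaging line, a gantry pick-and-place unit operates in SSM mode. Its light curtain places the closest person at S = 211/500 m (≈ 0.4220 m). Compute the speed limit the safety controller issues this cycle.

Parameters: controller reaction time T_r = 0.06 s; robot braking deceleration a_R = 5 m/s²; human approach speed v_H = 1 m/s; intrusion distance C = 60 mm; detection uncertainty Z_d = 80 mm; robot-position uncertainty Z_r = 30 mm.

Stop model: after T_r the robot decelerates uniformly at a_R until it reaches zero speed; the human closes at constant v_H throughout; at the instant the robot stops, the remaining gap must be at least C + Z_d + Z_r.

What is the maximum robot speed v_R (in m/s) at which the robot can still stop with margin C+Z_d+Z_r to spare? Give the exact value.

v_R_max = 3/5 m/s = 0.6000 m/s

at the boundary: (1/10)·v² + (13/50)·v + (-24/125) = 0
  disc = (13/50)² − 4·(1/10)·(-24/125) = 361/2500 ; √disc = 19/50
  v_R = (−(13/50) + 19/50) / (2·(1/10)) = 3/5 m/s
check:
T_s = v_R/a_R = (3/5)/5 = 0.1200 s
reaction-phase robot travel = 0.6000·0.0600 = 0.0360 m
robot under decel: 0.6000²/(2·5.0000) = 0.0360 m
human closes 1.0000·0.1800 = 0.1800 m
residual clearance needed = 0.0600+0.0800+0.0300 = 0.1700 m
sum ≈ 0.0360+0.0360+0.1800+0.1700 ≈ 0.4220 m = S ✓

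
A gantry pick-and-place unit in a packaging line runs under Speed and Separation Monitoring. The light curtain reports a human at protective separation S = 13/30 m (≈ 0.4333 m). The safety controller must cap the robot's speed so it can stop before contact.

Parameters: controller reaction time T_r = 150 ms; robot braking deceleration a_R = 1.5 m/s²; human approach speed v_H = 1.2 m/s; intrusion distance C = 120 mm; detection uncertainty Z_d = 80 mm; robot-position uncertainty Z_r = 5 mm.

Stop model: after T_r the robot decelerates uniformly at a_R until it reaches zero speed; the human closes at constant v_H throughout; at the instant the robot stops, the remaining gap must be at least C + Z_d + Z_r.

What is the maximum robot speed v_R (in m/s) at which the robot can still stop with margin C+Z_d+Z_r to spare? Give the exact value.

v_R_max = 1/20 m/s = 0.0500 m/s

quadratic (1/3)·v² + (19/20)·v + (-29/600) = 0
  disc = (19/20)² − 4·(1/3)·(-29/600) = 3481/3600 ; √disc = 59/60
  v_R = (−(19/20) + 59/60) / (2·(1/3)) = 1/20 m/s
check:
stop time T_s = (1/20)/(3/2) = 0.0333 s
robot covers v_R·T_r = 0.0500·0.1500 = 0.0075 m before braking
robot under decel: 0.0500²/(2·1.5000) = 0.0008 m
human over T_r+T_s: 1.2000·(0.1500+0.0333) = 0.2200 m
residual clearance needed = 0.1200+0.0800+0.0050 = 0.2050 m
sum ≈ 0.0075+0.0008+0.2200+0.2050 ≈ 0.4333 m = S ✓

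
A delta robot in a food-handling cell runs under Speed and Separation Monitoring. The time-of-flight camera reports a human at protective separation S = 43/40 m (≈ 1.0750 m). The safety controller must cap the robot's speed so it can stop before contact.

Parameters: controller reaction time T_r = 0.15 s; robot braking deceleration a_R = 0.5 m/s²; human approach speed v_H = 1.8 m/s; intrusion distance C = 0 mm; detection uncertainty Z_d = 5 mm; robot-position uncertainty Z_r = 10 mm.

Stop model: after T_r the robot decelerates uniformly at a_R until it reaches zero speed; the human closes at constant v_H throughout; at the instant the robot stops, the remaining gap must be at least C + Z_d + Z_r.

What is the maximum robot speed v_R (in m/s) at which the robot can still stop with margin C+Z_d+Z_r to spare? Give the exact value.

at the boundary: (1)·v² + (15/4)·v + (-79/100) = 0
  disc = (15/4)² − 4·(1)·(-79/100) = 6889/400 ; √disc = 83/20
  v_R = (−(15/4) + 83/20) / (2·(1)) = 1/5 m/s
check:
braking lasts T_s = (1/5)/(1/2) = 0.4000 s
reaction-phase robot travel = 0.2000·0.1500 = 0.0300 m
robot under decel: 0.2000²/(2·0.5000) = 0.0400 m
human over T_r+T_s: 1.8000·(0.1500+0.4000) = 0.9900 m
margins: 0.0000+0.0050+0.0100 = 0.0150 m
sum ≈ 0.0300+0.0400+0.9900+0.0150 ≈ 1.0750 m = S ✓

v_R_max = 1/5 m/s = 0.2000 m/s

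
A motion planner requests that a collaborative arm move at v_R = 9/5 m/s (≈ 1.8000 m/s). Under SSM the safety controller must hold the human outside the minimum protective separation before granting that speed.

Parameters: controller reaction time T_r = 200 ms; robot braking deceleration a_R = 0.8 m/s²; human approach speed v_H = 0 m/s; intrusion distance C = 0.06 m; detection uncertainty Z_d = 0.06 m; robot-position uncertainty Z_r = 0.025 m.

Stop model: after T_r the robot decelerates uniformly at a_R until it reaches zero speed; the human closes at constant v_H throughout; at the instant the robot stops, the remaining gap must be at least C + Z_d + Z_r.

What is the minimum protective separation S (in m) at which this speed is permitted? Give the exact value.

stop time T_s = (9/5)/(4/5) = 2.2500 s
reaction-phase robot travel = 1.8000·0.2000 = 0.3600 m
robot under decel: 1.8000²/(2·0.8000) = 2.0250 m
human over T_r+T_s: 0.0000·(0.2000+2.2500) = 0.0000 m
margins: 0.0600+0.0600+0.0250 = 0.1450 m
S_min ≈ 0.3600+2.0250+0.0000+0.1450  ⇒  S_min = 253/100 m

S_min = 253/100 m = 2.5300 m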